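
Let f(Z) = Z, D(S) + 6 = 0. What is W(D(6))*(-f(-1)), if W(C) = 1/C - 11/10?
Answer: -19/15 ≈ -1.2667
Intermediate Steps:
D(S) = -6 (D(S) = -6 + 0 = -6)
W(C) = -11/10 + 1/C (W(C) = 1/C - 11*⅒ = 1/C - 11/10 = -11/10 + 1/C)
W(D(6))*(-f(-1)) = (-11/10 + 1/(-6))*(-1*(-1)) = (-11/10 - ⅙)*1 = -19/15*1 = -19/15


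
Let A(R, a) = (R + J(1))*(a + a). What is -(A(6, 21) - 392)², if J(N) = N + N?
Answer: -3136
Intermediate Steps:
J(N) = 2*N
A(R, a) = 2*a*(2 + R) (A(R, a) = (R + 2*1)*(a + a) = (R + 2)*(2*a) = (2 + R)*(2*a) = 2*a*(2 + R))
-(A(6, 21) - 392)² = -(2*21*(2 + 6) - 392)² = -(2*21*8 - 392)² = -(336 - 392)² = -1*(-56)² = -1*3136 = -3136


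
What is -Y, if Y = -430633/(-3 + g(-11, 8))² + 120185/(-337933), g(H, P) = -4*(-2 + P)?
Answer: 145612716454/246353157 ≈ 591.07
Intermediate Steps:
g(H, P) = 8 - 4*P
Y = -145612716454/246353157 (Y = -430633/(-3 + (8 - 4*8))² + 120185/(-337933) = -430633/(-3 + (8 - 32))² + 120185*(-1/337933) = -430633/(-3 - 24)² - 120185/337933 = -430633/((-27)²) - 120185/337933 = -430633/729 - 120185/337933 = -145612716454/246353157 ≈ -591.07)
-Y = -1*(-145612716454/246353157) = 145612716454/246353157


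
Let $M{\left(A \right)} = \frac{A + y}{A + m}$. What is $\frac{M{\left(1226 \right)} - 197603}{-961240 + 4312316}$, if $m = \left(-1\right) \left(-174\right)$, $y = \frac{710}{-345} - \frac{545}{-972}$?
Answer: $- \frac{6184630360217}{104883317078400} \approx -0.058967$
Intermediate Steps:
$y = - \frac{33473}{22356}$ ($y = 710 \left(- \frac{1}{345}\right) - - \frac{545}{972} = - \frac{142}{69} + \frac{545}{972} = - \frac{33473}{22356} \approx -1.4973$)
$m = 174$
$M{\left(A \right)} = \frac{- \frac{33473}{22356} + A}{174 + A}$ ($M{\left(A \right)} = \frac{A - \frac{33473}{22356}}{A + 174} = \frac{- \frac{33473}{22356} + A}{174 + A}$)
$\frac{M{\left(1226 \right)} - 197603}{-961240 + 4312316} = \frac{\frac{- \frac{33473}{22356} + 1226}{174 + 1226} - 197603}{-961240 + 4312316} = \frac{\frac{1}{1400} \cdot \frac{27374983}{22356} - 197603}{3351076} = \left(\frac{1}{1400} \cdot \frac{27374983}{22356} - 197603\right) \frac{1}{3351076} = \left(\frac{27374983}{31298400} - 197603\right) \frac{1}{3351076} = \left(- \frac{6184630360217}{31298400}\right) \frac{1}{3351076} = - \frac{6184630360217}{104883317078400}$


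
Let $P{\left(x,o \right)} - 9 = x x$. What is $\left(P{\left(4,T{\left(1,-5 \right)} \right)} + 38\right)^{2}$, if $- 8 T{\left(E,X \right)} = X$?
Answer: $3969$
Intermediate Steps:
$T{\left(E,X \right)} = - \frac{X}{8}$
$P{\left(x,o \right)} = 9 + x^{2}$ ($P{\left(x,o \right)} = 9 + x x = 9 + x^{2}$)
$\left(P{\left(4,T{\left(1,-5 \right)} \right)} + 38\right)^{2} = \left(\left(9 + 4^{2}\right) + 38\right)^{2} = \left(\left(9 + 16\right) + 38\right)^{2} = \left(25 + 38\right)^{2} = 63^{2} = 3969$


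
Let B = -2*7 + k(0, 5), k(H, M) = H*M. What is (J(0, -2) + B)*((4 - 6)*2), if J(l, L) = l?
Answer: 56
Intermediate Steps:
B = -14 (B = -2*7 + 0*5 = -14 + 0 = -14)
(J(0, -2) + B)*((4 - 6)*2) = (0 - 14)*((4 - 6)*2) = -(-28)*2 = -14*(-4) = 56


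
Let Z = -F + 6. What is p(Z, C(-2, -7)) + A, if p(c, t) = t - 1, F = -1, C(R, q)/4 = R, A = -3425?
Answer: -3434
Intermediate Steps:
C(R, q) = 4*R
Z = 7 (Z = -1*(-1) + 6 = 1 + 6 = 7)
p(c, t) = -1 + t
p(Z, C(-2, -7)) + A = (-1 + 4*(-2)) - 3425 = (-1 - 8) - 3425 = -9 - 3425 = -3434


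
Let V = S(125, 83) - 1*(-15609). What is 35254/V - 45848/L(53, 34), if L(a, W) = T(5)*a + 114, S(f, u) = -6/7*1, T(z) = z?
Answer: -4915686074/41408403 ≈ -118.71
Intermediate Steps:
S(f, u) = -6/7 (S(f, u) = -6*⅐*1 = -6/7*1 = -6/7)
L(a, W) = 114 + 5*a (L(a, W) = 5*a + 114 = 114 + 5*a)
V = 109257/7 (V = -6/7 - 1*(-15609) = -6/7 + 15609 = 109257/7 ≈ 15608.)
35254/V - 45848/L(53, 34) = 35254/(109257/7) - 45848/(114 + 5*53) = 35254*(7/109257) - 45848/(114 + 265) = 246778/109257 - 45848/379 = -4915686074/41408403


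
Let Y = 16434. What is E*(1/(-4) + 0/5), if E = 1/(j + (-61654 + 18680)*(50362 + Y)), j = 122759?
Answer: 1/11481474180 ≈ 8.7097e-11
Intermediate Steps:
E = -1/2870368545 (E = 1/(122759 + (-61654 + 18680)*(50362 + 16434)) = 1/(122759 - 42974*66796) = 1/(122759 - 2870491304) = 1/(-2870368545) = -1/2870368545 ≈ -3.4839e-10)
E*(1/(-4) + 0/5) = -(1/(-4) + 0/5)/2870368545 = -(1*(-¼) + 0*(⅕))/2870368545 = -(-¼ + 0)/2870368545 = -1/2870368545*(-¼) = 1/11481474180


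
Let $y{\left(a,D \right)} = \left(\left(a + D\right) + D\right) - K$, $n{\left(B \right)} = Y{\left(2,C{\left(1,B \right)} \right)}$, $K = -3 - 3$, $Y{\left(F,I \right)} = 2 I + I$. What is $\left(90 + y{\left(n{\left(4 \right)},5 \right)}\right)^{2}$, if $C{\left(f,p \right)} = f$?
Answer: $11881$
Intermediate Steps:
$Y{\left(F,I \right)} = 3 I$
$K = -6$
$n{\left(B \right)} = 3$ ($n{\left(B \right)} = 3 \cdot 1 = 3$)
$y{\left(a,D \right)} = 6 + a + 2 D$ ($y{\left(a,D \right)} = \left(\left(a + D\right) + D\right) - -6 = \left(\left(D + a\right) + D\right) + 6 = \left(a + 2 D\right) + 6 = 6 + a + 2 D$)
$\left(90 + y{\left(n{\left(4 \right)},5 \right)}\right)^{2} = \left(90 + \left(6 + 3 + 2 \cdot 5\right)\right)^{2} = \left(90 + \left(6 + 3 + 10\right)\right)^{2} = \left(90 + 19\right)^{2} = 109^{2} = 11881$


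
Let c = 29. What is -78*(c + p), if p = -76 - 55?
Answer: 7956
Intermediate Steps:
p = -131
-78*(c + p) = -78*(29 - 131) = -78*(-102) = 7956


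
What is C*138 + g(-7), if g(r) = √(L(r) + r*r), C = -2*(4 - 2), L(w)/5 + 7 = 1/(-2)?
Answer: -552 + √46/2 ≈ -548.61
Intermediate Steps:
L(w) = -75/2 (L(w) = -35 + 5/(-2) = -35 + 5*(-½) = -35 - 5/2 = -75/2)
C = -4 (C = -2*2 = -4)
g(r) = √(-75/2 + r²) (g(r) = √(-75/2 + r*r) = √(-75/2 + r²))
C*138 + g(-7) = -4*138 + √(-150 + 4*(-7)²)/2 = -552 + √(-150 + 4*49)/2 = -552 + √(-150 + 196)/2 = -552 + √46/2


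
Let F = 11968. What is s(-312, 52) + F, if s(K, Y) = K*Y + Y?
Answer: -4204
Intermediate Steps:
s(K, Y) = Y + K*Y
s(-312, 52) + F = 52*(1 - 312) + 11968 = 52*(-311) + 11968 = -16172 + 11968 = -4204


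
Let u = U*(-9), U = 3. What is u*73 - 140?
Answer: -2111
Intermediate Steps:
u = -27 (u = 3*(-9) = -27)
u*73 - 140 = -27*73 - 140 = -1971 - 140 = -2111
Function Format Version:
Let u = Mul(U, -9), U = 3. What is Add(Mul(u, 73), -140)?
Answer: -2111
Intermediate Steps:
u = -27 (u = Mul(3, -9) = -27)
Add(Mul(u, 73), -140) = Add(Mul(-27, 73), -140) = Add(-1971, -140) = -2111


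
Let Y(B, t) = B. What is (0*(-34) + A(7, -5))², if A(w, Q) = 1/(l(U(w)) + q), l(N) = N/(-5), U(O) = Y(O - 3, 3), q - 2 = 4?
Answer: 25/676 ≈ 0.036982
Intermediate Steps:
q = 6 (q = 2 + 4 = 6)
U(O) = -3 + O (U(O) = O - 3 = -3 + O)
l(N) = -N/5 (l(N) = N*(-⅕) = -N/5)
A(w, Q) = 1/(33/5 - w/5) (A(w, Q) = 1/(-(-3 + w)/5 + 6) = 1/((⅗ - w/5) + 6) = 1/(33/5 - w/5))
(0*(-34) + A(7, -5))² = (0*(-34) - 5/(-33 + 7))² = (0 - 5/(-26))² = (0 - 5*(-1/26))² = (0 + 5/26)² = (5/26)² = 25/676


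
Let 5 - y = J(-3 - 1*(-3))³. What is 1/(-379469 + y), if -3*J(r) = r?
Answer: -1/379464 ≈ -2.6353e-6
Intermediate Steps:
J(r) = -r/3
y = 5 (y = 5 - (-(-3 - 1*(-3))/3)³ = 5 - (-(-3 + 3)/3)³ = 5 - (-⅓*0)³ = 5 - 1*0³ = 5 - 1*0 = 5 + 0 = 5)
1/(-379469 + y) = 1/(-379469 + 5) = 1/(-379464) = -1/379464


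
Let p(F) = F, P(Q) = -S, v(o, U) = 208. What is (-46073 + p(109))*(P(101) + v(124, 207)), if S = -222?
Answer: -19764520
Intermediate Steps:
P(Q) = 222 (P(Q) = -1*(-222) = 222)
(-46073 + p(109))*(P(101) + v(124, 207)) = (-46073 + 109)*(222 + 208) = -45964*430 = -19764520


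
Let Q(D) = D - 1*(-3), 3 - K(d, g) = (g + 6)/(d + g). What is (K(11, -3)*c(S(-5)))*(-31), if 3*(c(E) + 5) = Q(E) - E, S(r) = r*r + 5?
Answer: 651/2 ≈ 325.50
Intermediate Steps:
K(d, g) = 3 - (6 + g)/(d + g) (K(d, g) = 3 - (g + 6)/(d + g) = 3 - (6 + g)/(d + g))
S(r) = 5 + r² (S(r) = r² + 5 = 5 + r²)
Q(D) = 3 + D (Q(D) = D + 3 = 3 + D)
c(E) = -4 (c(E) = -5 + ((3 + E) - E)/3 = -5 + (⅓)*3 = -5 + 1 = -4)
(K(11, -3)*c(S(-5)))*(-31) = (((-6 + 2*(-3) + 3*11)/(11 - 3))*(-4))*(-31) = (((-6 - 6 + 33)/8)*(-4))*(-31) = (((⅛)*21)*(-4))*(-31) = ((21/8)*(-4))*(-31) = -21/2*(-31) = 651/2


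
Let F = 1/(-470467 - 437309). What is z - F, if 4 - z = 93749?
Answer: -85099461119/907776 ≈ -93745.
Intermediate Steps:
z = -93745 (z = 4 - 1*93749 = 4 - 93749 = -93745)
F = -1/907776 (F = 1/(-907776) = -1/907776 ≈ -1.1016e-6)
z - F = -93745 - 1*(-1/907776) = -93745 + 1/907776 = -85099461119/907776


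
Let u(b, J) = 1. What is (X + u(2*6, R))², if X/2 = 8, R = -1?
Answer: 289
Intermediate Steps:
X = 16 (X = 2*8 = 16)
(X + u(2*6, R))² = (16 + 1)² = 17² = 289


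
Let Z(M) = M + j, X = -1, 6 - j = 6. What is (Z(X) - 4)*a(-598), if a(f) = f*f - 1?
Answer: -1788015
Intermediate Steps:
j = 0 (j = 6 - 1*6 = 6 - 6 = 0)
a(f) = -1 + f**2 (a(f) = f**2 - 1 = -1 + f**2)
Z(M) = M (Z(M) = M + 0 = M)
(Z(X) - 4)*a(-598) = (-1 - 4)*(-1 + (-598)**2) = -5*(-1 + 357604) = -5*357603 = -1788015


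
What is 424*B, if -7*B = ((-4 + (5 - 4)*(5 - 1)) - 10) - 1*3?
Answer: 5512/7 ≈ 787.43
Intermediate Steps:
B = 13/7 (B = -(((-4 + (5 - 4)*(5 - 1)) - 10) - 1*3)/7 = -(((-4 + 1*4) - 10) - 3)/7 = -(((-4 + 4) - 10) - 3)/7 = -((0 - 10) - 3)/7 = -(-10 - 3)/7 = -⅐*(-13) = 13/7 ≈ 1.8571)
424*B = 424*(13/7) = 5512/7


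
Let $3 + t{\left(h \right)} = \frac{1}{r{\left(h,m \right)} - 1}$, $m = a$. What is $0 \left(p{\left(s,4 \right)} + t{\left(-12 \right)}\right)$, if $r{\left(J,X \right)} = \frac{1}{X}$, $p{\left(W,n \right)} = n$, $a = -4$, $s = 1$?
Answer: $0$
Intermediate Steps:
$m = -4$
$t{\left(h \right)} = - \frac{19}{5}$ ($t{\left(h \right)} = -3 + \frac{1}{\frac{1}{-4} - 1} = -3 + \frac{1}{- \frac{1}{4} - 1} = -3 + \frac{1}{- \frac{5}{4}} = -3 - \frac{4}{5} = - \frac{19}{5}$)
$0 \left(p{\left(s,4 \right)} + t{\left(-12 \right)}\right) = 0 \left(4 - \frac{19}{5}\right) = 0 \cdot \frac{1}{5} = 0$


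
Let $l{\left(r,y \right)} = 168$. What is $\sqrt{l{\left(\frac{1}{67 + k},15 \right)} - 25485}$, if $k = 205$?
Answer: $3 i \sqrt{2813} \approx 159.11 i$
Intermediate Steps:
$\sqrt{l{\left(\frac{1}{67 + k},15 \right)} - 25485} = \sqrt{168 - 25485} = \sqrt{-25317} = 3 i \sqrt{2813}$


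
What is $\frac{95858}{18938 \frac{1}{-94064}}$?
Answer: $- \frac{4508393456}{9469} \approx -4.7612 \cdot 10^{5}$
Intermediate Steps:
$\frac{95858}{18938 \frac{1}{-94064}} = \frac{95858}{18938 \left(- \frac{1}{94064}\right)} = \frac{95858}{- \frac{9469}{47032}} = 95858 \left(- \frac{47032}{9469}\right) = - \frac{4508393456}{9469}$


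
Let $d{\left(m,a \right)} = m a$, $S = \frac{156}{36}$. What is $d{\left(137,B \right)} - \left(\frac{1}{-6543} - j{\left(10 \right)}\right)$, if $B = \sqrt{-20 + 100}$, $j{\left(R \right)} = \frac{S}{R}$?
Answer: $\frac{28363}{65430} + 548 \sqrt{5} \approx 1225.8$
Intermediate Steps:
$S = \frac{13}{3}$ ($S = 156 \cdot \frac{1}{36} = \frac{13}{3} \approx 4.3333$)
$j{\left(R \right)} = \frac{13}{3 R}$
$B = 4 \sqrt{5}$ ($B = \sqrt{80} = 4 \sqrt{5} \approx 8.9443$)
$d{\left(m,a \right)} = a m$
$d{\left(137,B \right)} - \left(\frac{1}{-6543} - j{\left(10 \right)}\right) = 4 \sqrt{5} \cdot 137 - \left(\frac{1}{-6543} - \frac{13}{3 \cdot 10}\right) = 548 \sqrt{5} - \left(- \frac{1}{6543} - \frac{13}{3} \cdot \frac{1}{10}\right) = 548 \sqrt{5} - \left(- \frac{1}{6543} - \frac{13}{30}\right) = 548 \sqrt{5} - - \frac{28363}{65430} = 548 \sqrt{5} + \frac{28363}{65430} = \frac{28363}{65430} + 548 \sqrt{5}$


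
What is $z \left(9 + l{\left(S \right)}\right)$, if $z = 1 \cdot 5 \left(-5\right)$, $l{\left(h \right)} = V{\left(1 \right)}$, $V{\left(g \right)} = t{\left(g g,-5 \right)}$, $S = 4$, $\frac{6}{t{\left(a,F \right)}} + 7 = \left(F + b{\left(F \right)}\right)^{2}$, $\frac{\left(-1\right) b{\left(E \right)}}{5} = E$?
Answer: $- \frac{29525}{131} \approx -225.38$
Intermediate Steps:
$b{\left(E \right)} = - 5 E$
$t{\left(a,F \right)} = \frac{6}{-7 + 16 F^{2}}$ ($t{\left(a,F \right)} = \frac{6}{-7 + \left(F - 5 F\right)^{2}} = \frac{6}{-7 + \left(- 4 F\right)^{2}} = \frac{6}{-7 + 16 F^{2}}$)
$V{\left(g \right)} = \frac{2}{131}$ ($V{\left(g \right)} = \frac{6}{-7 + 16 \left(-5\right)^{2}} = \frac{6}{-7 + 16 \cdot 25} = \frac{6}{-7 + 400} = \frac{6}{393} = 6 \cdot \frac{1}{393} = \frac{2}{131}$)
$l{\left(h \right)} = \frac{2}{131}$
$z = -25$ ($z = 5 \left(-5\right) = -25$)
$z \left(9 + l{\left(S \right)}\right) = - 25 \left(9 + \frac{2}{131}\right) = \left(-25\right) \frac{1181}{131} = - \frac{29525}{131}$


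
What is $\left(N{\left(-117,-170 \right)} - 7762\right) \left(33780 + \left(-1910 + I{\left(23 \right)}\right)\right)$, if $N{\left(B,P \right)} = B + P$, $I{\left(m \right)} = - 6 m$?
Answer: $-255410868$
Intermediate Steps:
$\left(N{\left(-117,-170 \right)} - 7762\right) \left(33780 + \left(-1910 + I{\left(23 \right)}\right)\right) = \left(\left(-117 - 170\right) - 7762\right) \left(33780 - 2048\right) = \left(-287 - 7762\right) \left(33780 - 2048\right) = - 8049 \left(33780 - 2048\right) = \left(-8049\right) 31732 = -255410868$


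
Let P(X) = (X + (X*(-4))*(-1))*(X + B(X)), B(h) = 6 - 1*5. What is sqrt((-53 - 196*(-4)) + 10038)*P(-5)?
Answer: 1100*sqrt(89) ≈ 10377.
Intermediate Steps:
B(h) = 1 (B(h) = 6 - 5 = 1)
P(X) = 5*X*(1 + X) (P(X) = (X + (X*(-4))*(-1))*(X + 1) = (X - 4*X*(-1))*(1 + X) = (X + 4*X)*(1 + X) = (5*X)*(1 + X) = 5*X*(1 + X))
sqrt((-53 - 196*(-4)) + 10038)*P(-5) = sqrt((-53 - 196*(-4)) + 10038)*(5*(-5)*(1 - 5)) = sqrt((-53 - 98*(-8)) + 10038)*(5*(-5)*(-4)) = sqrt((-53 + 784) + 10038)*100 = sqrt(731 + 10038)*100 = sqrt(10769)*100 = (11*sqrt(89))*100 = 1100*sqrt(89)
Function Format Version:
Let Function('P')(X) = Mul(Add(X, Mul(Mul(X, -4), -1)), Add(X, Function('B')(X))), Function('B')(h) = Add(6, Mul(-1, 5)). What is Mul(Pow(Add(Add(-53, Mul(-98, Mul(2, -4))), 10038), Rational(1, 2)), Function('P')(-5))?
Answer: Mul(1100, Pow(89, Rational(1, 2))) ≈ 10377.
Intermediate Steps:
Function('B')(h) = 1 (Function('B')(h) = Add(6, -5) = 1)
Function('P')(X) = Mul(5, X, Add(1, X)) (Function('P')(X) = Mul(Add(X, Mul(Mul(X, -4), -1)), Add(X, 1)) = Mul(Add(X, Mul(Mul(-4, X), -1)), Add(1, X)) = Mul(Add(X, Mul(4, X)), Add(1, X)) = Mul(Mul(5, X), Add(1, X)) = Mul(5, X, Add(1, X)))
Mul(Pow(Add(Add(-53, Mul(-98, Mul(2, -4))), 10038), Rational(1, 2)), Function('P')(-5)) = Mul(Pow(Add(Add(-53, Mul(-98, Mul(2, -4))), 10038), Rational(1, 2)), Mul(5, -5, Add(1, -5))) = Mul(Pow(Add(Add(-53, Mul(-98, -8)), 10038), Rational(1, 2)), Mul(5, -5, -4)) = Mul(Pow(Add(Add(-53, 784), 10038), Rational(1, 2)), 100) = Mul(Pow(Add(731, 10038), Rational(1, 2)), 100) = Mul(Pow(10769, Rational(1, 2)), 100) = Mul(Mul(11, Pow(89, Rational(1, 2))), 100) = Mul(1100, Pow(89, Rational(1, 2)))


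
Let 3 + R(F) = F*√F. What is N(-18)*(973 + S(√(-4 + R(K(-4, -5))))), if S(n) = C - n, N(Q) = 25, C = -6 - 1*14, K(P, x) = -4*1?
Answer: 23825 - 25*√(-7 - 8*I) ≈ 23791.0 + 74.225*I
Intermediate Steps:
K(P, x) = -4
R(F) = -3 + F^(3/2) (R(F) = -3 + F*√F = -3 + F^(3/2))
C = -20 (C = -6 - 14 = -20)
S(n) = -20 - n
N(-18)*(973 + S(√(-4 + R(K(-4, -5))))) = 25*(973 + (-20 - √(-4 + (-3 + (-4)^(3/2))))) = 25*(973 + (-20 - √(-4 + (-3 - 8*I)))) = 25*(973 + (-20 - √(-7 - 8*I))) = 25*(953 - √(-7 - 8*I)) = 23825 - 25*√(-7 - 8*I)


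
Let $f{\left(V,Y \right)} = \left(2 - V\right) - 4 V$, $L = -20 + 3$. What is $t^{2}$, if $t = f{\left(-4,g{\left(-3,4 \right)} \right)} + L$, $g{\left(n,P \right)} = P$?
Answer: $25$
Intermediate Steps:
$L = -17$
$f{\left(V,Y \right)} = 2 - 5 V$
$t = 5$ ($t = \left(2 - -20\right) - 17 = \left(2 + 20\right) - 17 = 22 - 17 = 5$)
$t^{2} = 5^{2} = 25$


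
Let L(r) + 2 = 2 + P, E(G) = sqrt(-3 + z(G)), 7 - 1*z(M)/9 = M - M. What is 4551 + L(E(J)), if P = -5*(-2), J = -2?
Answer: 4561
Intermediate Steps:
z(M) = 63 (z(M) = 63 - 9*(M - M) = 63 - 9*0 = 63 + 0 = 63)
E(G) = 2*sqrt(15) (E(G) = sqrt(-3 + 63) = sqrt(60) = 2*sqrt(15))
P = 10
L(r) = 10 (L(r) = -2 + (2 + 10) = -2 + 12 = 10)
4551 + L(E(J)) = 4551 + 10 = 4561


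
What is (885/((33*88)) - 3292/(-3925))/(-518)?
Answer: -4344531/1968089200 ≈ -0.0022075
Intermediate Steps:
(885/((33*88)) - 3292/(-3925))/(-518) = (885/2904 - 3292*(-1/3925))*(-1/518) = (885*(1/2904) + 3292/3925)*(-1/518) = (295/968 + 3292/3925)*(-1/518) = (4344531/3799400)*(-1/518) = -4344531/1968089200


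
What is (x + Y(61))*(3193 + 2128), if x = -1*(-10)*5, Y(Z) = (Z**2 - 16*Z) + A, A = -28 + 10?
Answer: 14776417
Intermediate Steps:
A = -18
Y(Z) = -18 + Z**2 - 16*Z (Y(Z) = (Z**2 - 16*Z) - 18 = -18 + Z**2 - 16*Z)
x = 50 (x = 10*5 = 50)
(x + Y(61))*(3193 + 2128) = (50 + (-18 + 61**2 - 16*61))*(3193 + 2128) = (50 + (-18 + 3721 - 976))*5321 = (50 + 2727)*5321 = 2777*5321 = 14776417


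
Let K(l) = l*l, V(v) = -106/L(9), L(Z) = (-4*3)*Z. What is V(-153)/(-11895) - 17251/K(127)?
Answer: -11081689667/10360140570 ≈ -1.0696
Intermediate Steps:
L(Z) = -12*Z
V(v) = 53/54 (V(v) = -106/((-12*9)) = -106/(-108) = -106*(-1/108) = 53/54)
K(l) = l²
V(-153)/(-11895) - 17251/K(127) = (53/54)/(-11895) - 17251/(127²) = (53/54)*(-1/11895) - 17251/16129 = -53/642330 - 17251*1/16129 = -53/642330 - 17251/16129 = -11081689667/10360140570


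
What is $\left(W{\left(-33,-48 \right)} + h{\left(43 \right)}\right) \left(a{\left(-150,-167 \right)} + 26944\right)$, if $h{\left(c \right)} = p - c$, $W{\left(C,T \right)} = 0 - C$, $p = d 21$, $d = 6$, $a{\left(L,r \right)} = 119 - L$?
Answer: $3156708$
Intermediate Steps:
$p = 126$ ($p = 6 \cdot 21 = 126$)
$W{\left(C,T \right)} = - C$
$h{\left(c \right)} = 126 - c$
$\left(W{\left(-33,-48 \right)} + h{\left(43 \right)}\right) \left(a{\left(-150,-167 \right)} + 26944\right) = \left(\left(-1\right) \left(-33\right) + \left(126 - 43\right)\right) \left(\left(119 - -150\right) + 26944\right) = \left(33 + \left(126 - 43\right)\right) \left(\left(119 + 150\right) + 26944\right) = \left(33 + 83\right) \left(269 + 26944\right) = 116 \cdot 27213 = 3156708$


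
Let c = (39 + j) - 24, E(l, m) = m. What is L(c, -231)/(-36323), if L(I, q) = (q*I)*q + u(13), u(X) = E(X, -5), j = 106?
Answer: -6456676/36323 ≈ -177.76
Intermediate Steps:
u(X) = -5
c = 121 (c = (39 + 106) - 24 = 145 - 24 = 121)
L(I, q) = -5 + I*q**2 (L(I, q) = (q*I)*q - 5 = (I*q)*q - 5 = I*q**2 - 5 = -5 + I*q**2)
L(c, -231)/(-36323) = (-5 + 121*(-231)**2)/(-36323) = (-5 + 121*53361)*(-1/36323) = (-5 + 6456681)*(-1/36323) = 6456676*(-1/36323) = -6456676/36323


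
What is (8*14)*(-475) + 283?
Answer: -52917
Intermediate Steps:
(8*14)*(-475) + 283 = 112*(-475) + 283 = -53200 + 283 = -52917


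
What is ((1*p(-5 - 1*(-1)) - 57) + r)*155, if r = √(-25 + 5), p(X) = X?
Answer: -9455 + 310*I*√5 ≈ -9455.0 + 693.18*I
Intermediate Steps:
r = 2*I*√5 (r = √(-20) = 2*I*√5 ≈ 4.4721*I)
((1*p(-5 - 1*(-1)) - 57) + r)*155 = ((1*(-5 - 1*(-1)) - 57) + 2*I*√5)*155 = ((1*(-5 + 1) - 57) + 2*I*√5)*155 = ((1*(-4) - 57) + 2*I*√5)*155 = ((-4 - 57) + 2*I*√5)*155 = (-61 + 2*I*√5)*155 = -9455 + 310*I*√5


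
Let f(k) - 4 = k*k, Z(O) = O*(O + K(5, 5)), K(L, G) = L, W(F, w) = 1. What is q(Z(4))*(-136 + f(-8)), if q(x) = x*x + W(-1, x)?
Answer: -88196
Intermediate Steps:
Z(O) = O*(5 + O) (Z(O) = O*(O + 5) = O*(5 + O))
q(x) = 1 + x² (q(x) = x*x + 1 = x² + 1 = 1 + x²)
f(k) = 4 + k² (f(k) = 4 + k*k = 4 + k²)
q(Z(4))*(-136 + f(-8)) = (1 + (4*(5 + 4))²)*(-136 + (4 + (-8)²)) = (1 + (4*9)²)*(-136 + (4 + 64)) = (1 + 36²)*(-136 + 68) = (1 + 1296)*(-68) = 1297*(-68) = -88196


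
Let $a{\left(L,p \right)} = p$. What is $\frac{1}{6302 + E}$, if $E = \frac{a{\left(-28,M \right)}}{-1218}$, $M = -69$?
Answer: $\frac{406}{2558635} \approx 0.00015868$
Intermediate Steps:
$E = \frac{23}{406}$ ($E = - \frac{69}{-1218} = \left(-69\right) \left(- \frac{1}{1218}\right) = \frac{23}{406} \approx 0.05665$)
$\frac{1}{6302 + E} = \frac{1}{6302 + \frac{23}{406}} = \frac{1}{\frac{2558635}{406}} = \frac{406}{2558635}$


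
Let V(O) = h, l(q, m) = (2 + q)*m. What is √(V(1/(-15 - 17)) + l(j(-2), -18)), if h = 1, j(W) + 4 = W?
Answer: √73 ≈ 8.5440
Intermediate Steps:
j(W) = -4 + W
l(q, m) = m*(2 + q)
V(O) = 1
√(V(1/(-15 - 17)) + l(j(-2), -18)) = √(1 - 18*(2 + (-4 - 2))) = √(1 - 18*(2 - 6)) = √(1 - 18*(-4)) = √(1 + 72) = √73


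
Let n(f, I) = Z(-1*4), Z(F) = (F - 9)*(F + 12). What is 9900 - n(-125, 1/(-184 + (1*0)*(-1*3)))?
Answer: 10004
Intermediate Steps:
Z(F) = (-9 + F)*(12 + F)
n(f, I) = -104 (n(f, I) = -108 + (-1*4)² + 3*(-1*4) = -108 + (-4)² + 3*(-4) = -108 + 16 - 12 = -104)
9900 - n(-125, 1/(-184 + (1*0)*(-1*3))) = 9900 - 1*(-104) = 9900 + 104 = 10004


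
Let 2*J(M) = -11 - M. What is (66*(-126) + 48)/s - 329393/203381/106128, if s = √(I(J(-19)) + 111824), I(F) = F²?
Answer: -329393/21584418768 - 689*√6990/2330 ≈ -24.723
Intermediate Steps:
J(M) = -11/2 - M/2 (J(M) = (-11 - M)/2 = -11/2 - M/2)
s = 4*√6990 (s = √((-11/2 - ½*(-19))² + 111824) = √((-11/2 + 19/2)² + 111824) = √(4² + 111824) = √(16 + 111824) = √111840 = 4*√6990 ≈ 334.42)
(66*(-126) + 48)/s - 329393/203381/106128 = (66*(-126) + 48)/((4*√6990)) - 329393/203381/106128 = (-8316 + 48)*(√6990/27960) - 329393*1/203381*(1/106128) = -689*√6990/2330 - 329393/203381*1/106128 = -689*√6990/2330 - 329393/21584418768 = -329393/21584418768 - 689*√6990/2330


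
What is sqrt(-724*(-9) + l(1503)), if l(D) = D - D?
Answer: 6*sqrt(181) ≈ 80.722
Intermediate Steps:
l(D) = 0
sqrt(-724*(-9) + l(1503)) = sqrt(-724*(-9) + 0) = sqrt(6516 + 0) = sqrt(6516) = 6*sqrt(181)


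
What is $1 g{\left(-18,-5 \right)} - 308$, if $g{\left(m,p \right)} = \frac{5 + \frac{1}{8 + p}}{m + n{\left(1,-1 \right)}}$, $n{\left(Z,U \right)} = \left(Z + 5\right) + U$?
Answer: $- \frac{12028}{39} \approx -308.41$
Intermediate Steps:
$n{\left(Z,U \right)} = 5 + U + Z$ ($n{\left(Z,U \right)} = \left(5 + Z\right) + U = 5 + U + Z$)
$g{\left(m,p \right)} = \frac{5 + \frac{1}{8 + p}}{5 + m}$ ($g{\left(m,p \right)} = \frac{5 + \frac{1}{8 + p}}{m + \left(5 - 1 + 1\right)} = \frac{5 + \frac{1}{8 + p}}{m + 5} = \frac{5 + \frac{1}{8 + p}}{5 + m}$)
$1 g{\left(-18,-5 \right)} - 308 = 1 \frac{41 + 5 \left(-5\right)}{40 + 5 \left(-5\right) + 8 \left(-18\right) - -90} - 308 = 1 \frac{41 - 25}{40 - 25 - 144 + 90} - 308 = 1 \frac{1}{-39} \cdot 16 - 308 = 1 \left(\left(- \frac{1}{39}\right) 16\right) - 308 = 1 \left(- \frac{16}{39}\right) - 308 = - \frac{16}{39} - 308 = - \frac{12028}{39}$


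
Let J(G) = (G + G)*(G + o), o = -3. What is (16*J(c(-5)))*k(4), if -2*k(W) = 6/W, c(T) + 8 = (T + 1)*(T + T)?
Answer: -22272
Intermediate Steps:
c(T) = -8 + 2*T*(1 + T) (c(T) = -8 + (T + 1)*(T + T) = -8 + (1 + T)*(2*T) = -8 + 2*T*(1 + T))
J(G) = 2*G*(-3 + G) (J(G) = (G + G)*(G - 3) = (2*G)*(-3 + G) = 2*G*(-3 + G))
k(W) = -3/W
(16*J(c(-5)))*k(4) = (16*(2*(-8 + 2*(-5) + 2*(-5)²)*(-3 + (-8 + 2*(-5) + 2*(-5)²))))*(-3/4) = (16*(2*(-8 - 10 + 2*25)*(-3 + (-8 - 10 + 2*25))))*(-3*¼) = (16*(2*(-8 - 10 + 50)*(-3 + (-8 - 10 + 50))))*(-¾) = (16*(2*32*(-3 + 32)))*(-¾) = (16*(2*32*29))*(-¾) = (16*1856)*(-¾) = 29696*(-¾) = -22272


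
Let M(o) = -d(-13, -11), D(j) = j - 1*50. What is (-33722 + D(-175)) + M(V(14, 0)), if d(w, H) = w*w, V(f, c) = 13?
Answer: -34116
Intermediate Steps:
d(w, H) = w**2
D(j) = -50 + j (D(j) = j - 50 = -50 + j)
M(o) = -169 (M(o) = -1*(-13)**2 = -1*169 = -169)
(-33722 + D(-175)) + M(V(14, 0)) = (-33722 + (-50 - 175)) - 169 = (-33722 - 225) - 169 = -33947 - 169 = -34116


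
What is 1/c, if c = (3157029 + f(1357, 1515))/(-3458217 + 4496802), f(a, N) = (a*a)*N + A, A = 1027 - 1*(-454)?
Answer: 207717/558590749 ≈ 0.00037186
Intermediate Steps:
A = 1481 (A = 1027 + 454 = 1481)
f(a, N) = 1481 + N*a**2 (f(a, N) = (a*a)*N + 1481 = a**2*N + 1481 = N*a**2 + 1481 = 1481 + N*a**2)
c = 558590749/207717 (c = (3157029 + (1481 + 1515*1357**2))/(-3458217 + 4496802) = (3157029 + (1481 + 1515*1841449))/1038585 = (3157029 + (1481 + 2789795235))*(1/1038585) = (3157029 + 2789796716)*(1/1038585) = 2792953745*(1/1038585) = 558590749/207717 ≈ 2689.2)
1/c = 1/(558590749/207717) = 207717/558590749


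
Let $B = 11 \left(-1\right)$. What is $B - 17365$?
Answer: $-17376$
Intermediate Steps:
$B = -11$
$B - 17365 = -11 - 17365 = -17376$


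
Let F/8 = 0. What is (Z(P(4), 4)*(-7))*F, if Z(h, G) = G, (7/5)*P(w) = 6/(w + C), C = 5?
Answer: 0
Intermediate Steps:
F = 0 (F = 8*0 = 0)
P(w) = 30/(7*(5 + w)) (P(w) = 5*(6/(w + 5))/7 = 5*(6/(5 + w))/7 = 30/(7*(5 + w)))
(Z(P(4), 4)*(-7))*F = (4*(-7))*0 = -28*0 = 0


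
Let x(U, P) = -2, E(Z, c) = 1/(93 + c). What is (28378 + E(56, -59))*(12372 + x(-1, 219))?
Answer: 5967615805/17 ≈ 3.5104e+8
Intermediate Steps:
(28378 + E(56, -59))*(12372 + x(-1, 219)) = (28378 + 1/(93 - 59))*(12372 - 2) = (28378 + 1/34)*12370 = (964853/34)*12370 = 5967615805/17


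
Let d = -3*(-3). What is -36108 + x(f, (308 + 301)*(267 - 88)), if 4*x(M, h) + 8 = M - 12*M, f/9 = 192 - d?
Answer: -162557/4 ≈ -40639.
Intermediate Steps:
d = 9
f = 1647 (f = 9*(192 - 1*9) = 9*(192 - 9) = 9*183 = 1647)
x(M, h) = -2 - 11*M/4 (x(M, h) = -2 + (M - 12*M)/4 = -2 + (-11*M)/4 = -2 - 11*M/4)
-36108 + x(f, (308 + 301)*(267 - 88)) = -36108 + (-2 - 11/4*1647) = -36108 + (-2 - 18117/4) = -36108 - 18125/4 = -162557/4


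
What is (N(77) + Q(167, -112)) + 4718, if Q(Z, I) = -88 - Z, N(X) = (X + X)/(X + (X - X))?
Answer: 4465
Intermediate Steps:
N(X) = 2 (N(X) = (2*X)/(X + 0) = (2*X)/X = 2)
(N(77) + Q(167, -112)) + 4718 = (2 + (-88 - 1*167)) + 4718 = (2 + (-88 - 167)) + 4718 = (2 - 255) + 4718 = -253 + 4718 = 4465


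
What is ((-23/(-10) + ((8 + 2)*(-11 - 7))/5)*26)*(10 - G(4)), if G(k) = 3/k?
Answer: -162097/20 ≈ -8104.9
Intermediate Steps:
((-23/(-10) + ((8 + 2)*(-11 - 7))/5)*26)*(10 - G(4)) = ((-23/(-10) + ((8 + 2)*(-11 - 7))/5)*26)*(10 - 3/4) = ((-23*(-⅒) + (10*(-18))*(⅕))*26)*(10 - 3/4) = ((23/10 - 180*⅕)*26)*(10 - 1*¾) = ((23/10 - 36)*26)*(10 - ¾) = -337/10*26*(37/4) = -4381/5*37/4 = -162097/20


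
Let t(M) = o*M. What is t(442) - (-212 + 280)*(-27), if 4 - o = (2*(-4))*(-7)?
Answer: -21148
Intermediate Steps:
o = -52 (o = 4 - 2*(-4)*(-7) = 4 - (-8)*(-7) = 4 - 1*56 = 4 - 56 = -52)
t(M) = -52*M
t(442) - (-212 + 280)*(-27) = -52*442 - (-212 + 280)*(-27) = -22984 - 68*(-27) = -22984 - 1*(-1836) = -22984 + 1836 = -21148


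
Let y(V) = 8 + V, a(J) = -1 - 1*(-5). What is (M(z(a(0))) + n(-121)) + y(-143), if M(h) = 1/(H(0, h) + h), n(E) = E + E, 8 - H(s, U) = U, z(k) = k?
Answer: -3015/8 ≈ -376.88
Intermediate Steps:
a(J) = 4 (a(J) = -1 + 5 = 4)
H(s, U) = 8 - U
n(E) = 2*E
M(h) = ⅛ (M(h) = 1/((8 - h) + h) = 1/8 = ⅛)
(M(z(a(0))) + n(-121)) + y(-143) = (⅛ + 2*(-121)) + (8 - 143) = (⅛ - 242) - 135 = -1935/8 - 135 = -3015/8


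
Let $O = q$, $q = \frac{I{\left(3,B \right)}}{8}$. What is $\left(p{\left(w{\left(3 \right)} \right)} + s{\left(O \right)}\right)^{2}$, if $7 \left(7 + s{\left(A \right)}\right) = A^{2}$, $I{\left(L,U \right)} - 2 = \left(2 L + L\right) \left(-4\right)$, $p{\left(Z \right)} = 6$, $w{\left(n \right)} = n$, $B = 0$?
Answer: $\frac{31329}{12544} \approx 2.4975$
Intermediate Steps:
$I{\left(L,U \right)} = 2 - 12 L$ ($I{\left(L,U \right)} = 2 + \left(2 L + L\right) \left(-4\right) = 2 + 3 L \left(-4\right) = 2 - 12 L$)
$q = - \frac{17}{4}$ ($q = \frac{2 - 36}{8} = \left(2 - 36\right) \frac{1}{8} = \left(-34\right) \frac{1}{8} = - \frac{17}{4} \approx -4.25$)
$O = - \frac{17}{4} \approx -4.25$
$s{\left(A \right)} = -7 + \frac{A^{2}}{7}$
$\left(p{\left(w{\left(3 \right)} \right)} + s{\left(O \right)}\right)^{2} = \left(6 - \left(7 - \frac{\left(- \frac{17}{4}\right)^{2}}{7}\right)\right)^{2} = \left(6 + \left(-7 + \frac{1}{7} \cdot \frac{289}{16}\right)\right)^{2} = \left(6 + \left(-7 + \frac{289}{112}\right)\right)^{2} = \left(6 - \frac{495}{112}\right)^{2} = \left(\frac{177}{112}\right)^{2} = \frac{31329}{12544}$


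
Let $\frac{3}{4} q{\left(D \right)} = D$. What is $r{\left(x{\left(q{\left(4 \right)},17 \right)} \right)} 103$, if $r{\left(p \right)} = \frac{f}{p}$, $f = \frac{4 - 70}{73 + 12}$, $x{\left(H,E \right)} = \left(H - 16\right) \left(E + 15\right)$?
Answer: $\frac{10197}{43520} \approx 0.23431$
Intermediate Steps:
$q{\left(D \right)} = \frac{4 D}{3}$
$x{\left(H,E \right)} = \left(-16 + H\right) \left(15 + E\right)$
$f = - \frac{66}{85} \approx -0.77647$
$r{\left(p \right)} = - \frac{66}{85 p}$
$r{\left(x{\left(q{\left(4 \right)},17 \right)} \right)} 103 = - \frac{66}{85 \left(-240 - 272 + 15 \cdot \frac{4}{3} \cdot 4 + 17 \cdot \frac{4}{3} \cdot 4\right)} 103 = - \frac{66}{85 \left(-240 - 272 + 15 \cdot \frac{16}{3} + 17 \cdot \frac{16}{3}\right)} 103 = - \frac{66}{85 \left(-240 - 272 + 80 + \frac{272}{3}\right)} 103 = - \frac{66}{85 \left(- \frac{1024}{3}\right)} 103 = \left(- \frac{66}{85}\right) \left(- \frac{3}{1024}\right) 103 = \frac{99}{43520} \cdot 103 = \frac{10197}{43520}$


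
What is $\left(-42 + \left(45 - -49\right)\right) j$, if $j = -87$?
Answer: $-4524$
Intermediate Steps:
$\left(-42 + \left(45 - -49\right)\right) j = \left(-42 + \left(45 - -49\right)\right) \left(-87\right) = \left(-42 + \left(45 + 49\right)\right) \left(-87\right) = \left(-42 + 94\right) \left(-87\right) = 52 \left(-87\right) = -4524$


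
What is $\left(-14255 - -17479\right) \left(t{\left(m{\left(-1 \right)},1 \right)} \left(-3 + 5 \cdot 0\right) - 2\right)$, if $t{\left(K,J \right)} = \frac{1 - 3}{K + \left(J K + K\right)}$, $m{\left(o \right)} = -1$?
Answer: $-12896$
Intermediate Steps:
$t{\left(K,J \right)} = - \frac{2}{2 K + J K}$ ($t{\left(K,J \right)} = - \frac{2}{K + \left(K + J K\right)} = - \frac{2}{2 K + J K}$)
$\left(-14255 - -17479\right) \left(t{\left(m{\left(-1 \right)},1 \right)} \left(-3 + 5 \cdot 0\right) - 2\right) = \left(-14255 - -17479\right) \left(- \frac{2}{\left(-1\right) \left(2 + 1\right)} \left(-3 + 5 \cdot 0\right) - 2\right) = \left(-14255 + 17479\right) \left(\left(-2\right) \left(-1\right) \frac{1}{3} \left(-3 + 0\right) - 2\right) = 3224 \left(\left(-2\right) \left(-1\right) \frac{1}{3} \left(-3\right) - 2\right) = 3224 \left(\frac{2}{3} \left(-3\right) - 2\right) = 3224 \left(-2 - 2\right) = 3224 \left(-4\right) = -12896$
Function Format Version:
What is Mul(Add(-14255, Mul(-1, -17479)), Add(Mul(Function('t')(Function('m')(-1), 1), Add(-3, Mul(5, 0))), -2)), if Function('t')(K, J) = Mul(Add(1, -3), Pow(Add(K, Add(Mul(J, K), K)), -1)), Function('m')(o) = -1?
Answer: -12896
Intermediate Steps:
Function('t')(K, J) = Mul(-2, Pow(Add(Mul(2, K), Mul(J, K)), -1)) (Function('t')(K, J) = Mul(-2, Pow(Add(K, Add(K, Mul(J, K))), -1)) = Mul(-2, Pow(Add(Mul(2, K), Mul(J, K)), -1)))
Mul(Add(-14255, Mul(-1, -17479)), Add(Mul(Function('t')(Function('m')(-1), 1), Add(-3, Mul(5, 0))), -2)) = Mul(Add(-14255, Mul(-1, -17479)), Add(Mul(Mul(-2, Pow(-1, -1), Pow(Add(2, 1), -1)), Add(-3, Mul(5, 0))), -2)) = Mul(Add(-14255, 17479), Add(Mul(Mul(-2, -1, Pow(3, -1)), Add(-3, 0)), -2)) = Mul(3224, Add(Mul(Mul(-2, -1, Rational(1, 3)), -3), -2)) = Mul(3224, Add(Mul(Rational(2, 3), -3), -2)) = Mul(3224, Add(-2, -2)) = Mul(3224, -4) = -12896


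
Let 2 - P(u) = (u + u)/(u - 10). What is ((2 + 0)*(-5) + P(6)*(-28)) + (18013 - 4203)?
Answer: 13660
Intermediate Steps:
P(u) = 2 - 2*u/(-10 + u) (P(u) = 2 - (u + u)/(u - 10) = 2 - 2*u/(-10 + u))
((2 + 0)*(-5) + P(6)*(-28)) + (18013 - 4203) = ((2 + 0)*(-5) - 20/(-10 + 6)*(-28)) + (18013 - 4203) = (2*(-5) - 20/(-4)*(-28)) + 13810 = (-10 - 20*(-¼)*(-28)) + 13810 = (-10 + 5*(-28)) + 13810 = (-10 - 140) + 13810 = -150 + 13810 = 13660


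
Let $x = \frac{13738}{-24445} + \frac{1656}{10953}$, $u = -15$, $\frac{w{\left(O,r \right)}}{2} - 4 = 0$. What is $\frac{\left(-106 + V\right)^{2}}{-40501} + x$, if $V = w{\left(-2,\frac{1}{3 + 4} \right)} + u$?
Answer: $- \frac{874845689751}{1204887132065} \approx -0.72608$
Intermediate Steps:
$w{\left(O,r \right)} = 8$ ($w{\left(O,r \right)} = 8 + 2 \cdot 0 = 8 + 0 = 8$)
$V = -7$ ($V = 8 - 15 = -7$)
$x = - \frac{12221266}{29749565}$ ($x = 13738 \left(- \frac{1}{24445}\right) + 1656 \cdot \frac{1}{10953} = - \frac{13738}{24445} + \frac{184}{1217} = - \frac{12221266}{29749565} \approx -0.4108$)
$\frac{\left(-106 + V\right)^{2}}{-40501} + x = \frac{\left(-106 - 7\right)^{2}}{-40501} - \frac{12221266}{29749565} = \left(-113\right)^{2} \left(- \frac{1}{40501}\right) - \frac{12221266}{29749565} = 12769 \left(- \frac{1}{40501}\right) - \frac{12221266}{29749565} = - \frac{12769}{40501} - \frac{12221266}{29749565} = - \frac{874845689751}{1204887132065}$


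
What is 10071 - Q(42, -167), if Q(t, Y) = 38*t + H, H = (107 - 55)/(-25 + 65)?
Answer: 84737/10 ≈ 8473.7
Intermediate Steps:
H = 13/10 (H = 52/40 = 52*(1/40) = 13/10 ≈ 1.3000)
Q(t, Y) = 13/10 + 38*t (Q(t, Y) = 38*t + 13/10 = 13/10 + 38*t)
10071 - Q(42, -167) = 10071 - (13/10 + 38*42) = 10071 - (13/10 + 1596) = 10071 - 1*15973/10 = 10071 - 15973/10 = 84737/10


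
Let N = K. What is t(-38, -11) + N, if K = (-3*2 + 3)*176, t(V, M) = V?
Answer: -566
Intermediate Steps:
K = -528 (K = (-6 + 3)*176 = -3*176 = -528)
N = -528
t(-38, -11) + N = -38 - 528 = -566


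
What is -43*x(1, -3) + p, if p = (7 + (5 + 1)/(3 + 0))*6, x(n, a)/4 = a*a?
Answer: -1494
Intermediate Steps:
x(n, a) = 4*a**2 (x(n, a) = 4*(a*a) = 4*a**2)
p = 54 (p = (7 + 6/3)*6 = (7 + 6*(1/3))*6 = (7 + 2)*6 = 9*6 = 54)
-43*x(1, -3) + p = -172*(-3)**2 + 54 = -172*9 + 54 = -43*36 + 54 = -1548 + 54 = -1494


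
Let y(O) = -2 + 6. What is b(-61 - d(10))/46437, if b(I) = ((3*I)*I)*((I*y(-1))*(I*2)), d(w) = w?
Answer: 203293448/15479 ≈ 13134.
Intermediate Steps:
y(O) = 4
b(I) = 24*I⁴ (b(I) = ((3*I)*I)*((I*4)*(I*2)) = (3*I²)*((4*I)*(2*I)) = (3*I²)*(8*I²) = 24*I⁴)
b(-61 - d(10))/46437 = (24*(-61 - 1*10)⁴)/46437 = (24*(-61 - 10)⁴)*(1/46437) = (24*(-71)⁴)*(1/46437) = (24*25411681)*(1/46437) = 609880344*(1/46437) = 203293448/15479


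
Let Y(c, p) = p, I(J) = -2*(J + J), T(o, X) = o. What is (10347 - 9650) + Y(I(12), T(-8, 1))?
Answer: 689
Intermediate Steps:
I(J) = -4*J
(10347 - 9650) + Y(I(12), T(-8, 1)) = (10347 - 9650) - 8 = 697 - 8 = 689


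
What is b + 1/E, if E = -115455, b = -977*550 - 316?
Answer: -62076228031/115455 ≈ -5.3767e+5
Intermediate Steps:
b = -537666 (b = -537350 - 316 = -537666)
b + 1/E = -537666 + 1/(-115455) = -537666 - 1/115455 = -62076228031/115455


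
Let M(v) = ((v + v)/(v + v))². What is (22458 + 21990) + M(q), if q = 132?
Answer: 44449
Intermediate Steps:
M(v) = 1 (M(v) = ((2*v)/((2*v)))² = ((2*v)*(1/(2*v)))² = 1² = 1)
(22458 + 21990) + M(q) = (22458 + 21990) + 1 = 44448 + 1 = 44449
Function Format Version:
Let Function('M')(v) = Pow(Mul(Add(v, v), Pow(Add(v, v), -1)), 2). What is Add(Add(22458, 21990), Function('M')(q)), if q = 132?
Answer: 44449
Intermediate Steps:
Function('M')(v) = 1 (Function('M')(v) = Pow(Mul(Mul(2, v), Pow(Mul(2, v), -1)), 2) = Pow(Mul(Mul(2, v), Mul(Rational(1, 2), Pow(v, -1))), 2) = Pow(1, 2) = 1)
Add(Add(22458, 21990), Function('M')(q)) = Add(Add(22458, 21990), 1) = Add(44448, 1) = 44449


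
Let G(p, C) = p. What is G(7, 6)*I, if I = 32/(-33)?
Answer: -224/33 ≈ -6.7879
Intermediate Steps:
I = -32/33 (I = 32*(-1/33) = -32/33 ≈ -0.96970)
G(7, 6)*I = 7*(-32/33) = -224/33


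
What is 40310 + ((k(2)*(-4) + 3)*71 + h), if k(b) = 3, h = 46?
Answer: 39717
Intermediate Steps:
40310 + ((k(2)*(-4) + 3)*71 + h) = 40310 + ((3*(-4) + 3)*71 + 46) = 40310 + ((-12 + 3)*71 + 46) = 40310 + (-9*71 + 46) = 40310 + (-639 + 46) = 40310 - 593 = 39717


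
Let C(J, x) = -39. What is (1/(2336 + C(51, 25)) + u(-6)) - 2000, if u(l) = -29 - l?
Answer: -4646830/2297 ≈ -2023.0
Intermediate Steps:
(1/(2336 + C(51, 25)) + u(-6)) - 2000 = (1/(2336 - 39) + (-29 - 1*(-6))) - 2000 = (1/2297 + (-29 + 6)) - 2000 = (1/2297 - 23) - 2000 = -52830/2297 - 2000 = -4646830/2297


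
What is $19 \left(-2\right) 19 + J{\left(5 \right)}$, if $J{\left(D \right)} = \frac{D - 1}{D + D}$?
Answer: $- \frac{3608}{5} \approx -721.6$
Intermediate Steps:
$J{\left(D \right)} = \frac{-1 + D}{2 D}$
$19 \left(-2\right) 19 + J{\left(5 \right)} = 19 \left(-2\right) 19 + \frac{-1 + 5}{2 \cdot 5} = \left(-38\right) 19 + \frac{1}{2} \cdot \frac{1}{5} \cdot 4 = -722 + \frac{2}{5} = - \frac{3608}{5}$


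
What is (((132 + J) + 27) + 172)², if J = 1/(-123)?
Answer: 1657466944/15129 ≈ 1.0956e+5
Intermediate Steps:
J = -1/123 ≈ -0.0081301
(((132 + J) + 27) + 172)² = (((132 - 1/123) + 27) + 172)² = ((16235/123 + 27) + 172)² = (19556/123 + 172)² = (40712/123)² = 1657466944/15129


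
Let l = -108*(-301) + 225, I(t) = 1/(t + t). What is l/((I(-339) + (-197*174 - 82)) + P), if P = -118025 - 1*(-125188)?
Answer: -22192974/18439567 ≈ -1.2036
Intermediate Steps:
I(t) = 1/(2*t)
l = 32733 (l = 32508 + 225 = 32733)
P = 7163 (P = -118025 + 125188 = 7163)
l/((I(-339) + (-197*174 - 82)) + P) = 32733/(((½)/(-339) + (-197*174 - 82)) + 7163) = 32733/(((½)*(-1/339) + (-34278 - 82)) + 7163) = 32733/((-1/678 - 34360) + 7163) = 32733/(-23296081/678 + 7163) = 32733/(-18439567/678) = 32733*(-678/18439567) = -22192974/18439567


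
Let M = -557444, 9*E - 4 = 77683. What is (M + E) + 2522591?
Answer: 17764010/9 ≈ 1.9738e+6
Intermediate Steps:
E = 77687/9 (E = 4/9 + (⅑)*77683 = 4/9 + 77683/9 = 77687/9 ≈ 8631.9)
(M + E) + 2522591 = (-557444 + 77687/9) + 2522591 = -4939309/9 + 2522591 = 17764010/9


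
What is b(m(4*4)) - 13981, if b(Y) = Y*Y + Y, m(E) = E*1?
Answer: -13709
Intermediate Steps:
m(E) = E
b(Y) = Y + Y² (b(Y) = Y² + Y = Y + Y²)
b(m(4*4)) - 13981 = (4*4)*(1 + 4*4) - 13981 = 16*(1 + 16) - 13981 = 16*17 - 13981 = 272 - 13981 = -13709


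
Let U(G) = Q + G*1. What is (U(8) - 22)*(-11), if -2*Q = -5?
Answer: 253/2 ≈ 126.50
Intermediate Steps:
Q = 5/2 (Q = -½*(-5) = 5/2 ≈ 2.5000)
U(G) = 5/2 + G (U(G) = 5/2 + G*1 = 5/2 + G)
(U(8) - 22)*(-11) = ((5/2 + 8) - 22)*(-11) = (21/2 - 22)*(-11) = -23/2*(-11) = 253/2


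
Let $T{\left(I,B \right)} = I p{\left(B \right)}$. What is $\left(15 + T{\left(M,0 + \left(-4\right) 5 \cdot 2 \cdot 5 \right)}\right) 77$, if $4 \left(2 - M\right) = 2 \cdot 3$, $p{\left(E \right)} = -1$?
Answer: $\frac{2233}{2} \approx 1116.5$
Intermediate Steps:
$M = \frac{1}{2}$ ($M = 2 - \frac{2 \cdot 3}{4} = 2 - \frac{3}{2} = \frac{1}{2} \approx 0.5$)
$T{\left(I,B \right)} = - I$ ($T{\left(I,B \right)} = I \left(-1\right) = - I$)
$\left(15 + T{\left(M,0 + \left(-4\right) 5 \cdot 2 \cdot 5 \right)}\right) 77 = \left(15 - \frac{1}{2}\right) 77 = \frac{29}{2} \cdot 77 = \frac{2233}{2}$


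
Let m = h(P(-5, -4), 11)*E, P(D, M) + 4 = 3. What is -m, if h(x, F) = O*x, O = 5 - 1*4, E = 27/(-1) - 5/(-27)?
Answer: -724/27 ≈ -26.815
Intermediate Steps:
E = -724/27 (E = 27*(-1) - 5*(-1/27) = -27 + 5/27 = -724/27 ≈ -26.815)
P(D, M) = -1 (P(D, M) = -4 + 3 = -1)
O = 1 (O = 5 - 4 = 1)
h(x, F) = x (h(x, F) = 1*x = x)
m = 724/27 (m = -1*(-724/27) = 724/27 ≈ 26.815)
-m = -1*724/27 = -724/27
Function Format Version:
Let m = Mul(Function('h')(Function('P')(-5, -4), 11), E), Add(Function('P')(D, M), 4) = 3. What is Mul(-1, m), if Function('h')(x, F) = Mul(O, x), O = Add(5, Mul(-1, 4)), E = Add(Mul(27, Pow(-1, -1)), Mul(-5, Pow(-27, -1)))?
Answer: Rational(-724, 27) ≈ -26.815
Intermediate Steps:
E = Rational(-724, 27) (E = Add(Mul(27, -1), Mul(-5, Rational(-1, 27))) = Add(-27, Rational(5, 27)) = Rational(-724, 27) ≈ -26.815)
Function('P')(D, M) = -1 (Function('P')(D, M) = Add(-4, 3) = -1)
O = 1 (O = Add(5, -4) = 1)
Function('h')(x, F) = x (Function('h')(x, F) = Mul(1, x) = x)
m = Rational(724, 27) (m = Mul(-1, Rational(-724, 27)) = Rational(724, 27) ≈ 26.815)
Mul(-1, m) = Mul(-1, Rational(724, 27)) = Rational(-724, 27)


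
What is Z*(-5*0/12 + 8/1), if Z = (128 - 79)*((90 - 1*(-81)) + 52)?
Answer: 87416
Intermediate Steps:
Z = 10927 (Z = 49*((90 + 81) + 52) = 49*(171 + 52) = 49*223 = 10927)
Z*(-5*0/12 + 8/1) = 10927*(-5*0/12 + 8/1) = 10927*(0*(1/12) + 8*1) = 10927*(0 + 8) = 10927*8 = 87416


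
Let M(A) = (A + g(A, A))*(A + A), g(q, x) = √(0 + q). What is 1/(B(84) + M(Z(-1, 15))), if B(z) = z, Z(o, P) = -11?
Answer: 163/55800 + 11*I*√11/55800 ≈ 0.0029211 + 0.00065381*I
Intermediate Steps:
g(q, x) = √q
M(A) = 2*A*(A + √A) (M(A) = (A + √A)*(A + A) = (A + √A)*(2*A) = 2*A*(A + √A))
1/(B(84) + M(Z(-1, 15))) = 1/(84 + 2*(-11)*(-11 + √(-11))) = 1/(84 + 2*(-11)*(-11 + I*√11)) = 1/(84 + (242 - 22*I*√11)) = 1/(326 - 22*I*√11)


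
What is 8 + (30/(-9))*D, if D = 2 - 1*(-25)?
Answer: -82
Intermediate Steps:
D = 27 (D = 2 + 25 = 27)
8 + (30/(-9))*D = 8 + (30/(-9))*27 = 8 + (30*(-⅑))*27 = 8 - 10/3*27 = 8 - 90 = -82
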